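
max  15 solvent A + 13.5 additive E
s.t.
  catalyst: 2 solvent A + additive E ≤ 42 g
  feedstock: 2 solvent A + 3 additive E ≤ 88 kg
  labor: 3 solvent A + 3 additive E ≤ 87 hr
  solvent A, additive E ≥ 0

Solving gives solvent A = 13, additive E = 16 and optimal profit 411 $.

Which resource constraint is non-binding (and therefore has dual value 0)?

catalyst: 42/42 (binding)
feedstock: 74/88 (slack 14)
labor: 87/87 (binding)
By complementary slackness, a constraint with positive slack has shadow price 0 → feedstock.

feedstock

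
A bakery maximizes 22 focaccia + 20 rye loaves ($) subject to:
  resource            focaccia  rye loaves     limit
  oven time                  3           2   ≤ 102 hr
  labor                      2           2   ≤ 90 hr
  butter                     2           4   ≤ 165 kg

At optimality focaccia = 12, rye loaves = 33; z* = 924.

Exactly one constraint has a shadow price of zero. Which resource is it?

oven time: 102/102 (binding)
labor: 90/90 (binding)
butter: 156/165 (slack 9)
By complementary slackness, a constraint with positive slack has shadow price 0 → butter.

butter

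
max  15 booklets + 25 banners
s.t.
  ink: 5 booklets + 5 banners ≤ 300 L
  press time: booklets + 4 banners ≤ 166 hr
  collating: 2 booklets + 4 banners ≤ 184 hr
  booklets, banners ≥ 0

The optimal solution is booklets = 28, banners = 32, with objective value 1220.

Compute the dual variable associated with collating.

Check each constraint at x*: ink 300/300 (tight); press time 156/166 (slack 10); collating 184/184 (tight).
Slack constraints have shadow price 0 (complementary slackness).
From A_Bᵀ y = c: 5·y_ink + 2·y_collating = 15; 5·y_ink + 4·y_collating = 25.
→ y_ink = 1 and y_collating = 5.
Shadow price of collating = 5.

5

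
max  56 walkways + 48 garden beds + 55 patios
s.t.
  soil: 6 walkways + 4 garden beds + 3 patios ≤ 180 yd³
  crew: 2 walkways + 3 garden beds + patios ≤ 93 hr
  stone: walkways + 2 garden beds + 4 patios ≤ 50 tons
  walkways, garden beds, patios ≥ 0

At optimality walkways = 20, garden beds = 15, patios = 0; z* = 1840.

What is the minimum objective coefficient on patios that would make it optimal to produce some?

At the optimum: soil uses 180 of 180 (binding); crew uses 85 of 93 (slack = 8); stone uses 50 of 50 (binding).
Slack constraints have shadow price 0 (complementary slackness).
From A_Bᵀ y = c: 6·y_soil + 1·y_stone = 56; 4·y_soil + 2·y_stone = 48.
This yields shadow prices y_soil = 8, y_stone = 8.
patios enters the basis when its profit ≥ yᵀa₃ = 8·3 + 8·4 = 56.

56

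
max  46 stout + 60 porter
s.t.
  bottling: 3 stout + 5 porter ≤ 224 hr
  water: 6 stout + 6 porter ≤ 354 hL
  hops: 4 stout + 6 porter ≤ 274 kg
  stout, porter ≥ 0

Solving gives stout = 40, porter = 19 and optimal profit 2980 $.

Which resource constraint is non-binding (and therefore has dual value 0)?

bottling

bottling: 215/224 (slack 9)
water: 354/354 (binding)
hops: 274/274 (binding)
By complementary slackness, a constraint with positive slack has shadow price 0 → bottling.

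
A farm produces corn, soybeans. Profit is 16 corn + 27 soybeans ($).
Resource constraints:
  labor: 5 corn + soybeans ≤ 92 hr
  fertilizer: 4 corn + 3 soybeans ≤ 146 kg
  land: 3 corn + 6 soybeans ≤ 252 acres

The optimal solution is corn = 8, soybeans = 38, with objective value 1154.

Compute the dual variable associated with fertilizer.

Binding: fertilizer and land. Non-binding: labor (14 unused).
By complementary slackness, y = 0 for the non-binding constraint.
The binding rows give the dual system: 4·y_fertilizer + 3·y_land = 16 and 3·y_fertilizer + 6·y_land = 27.
This yields shadow prices y_fertilizer = 1, y_land = 4.
Shadow price of fertilizer = 1.

1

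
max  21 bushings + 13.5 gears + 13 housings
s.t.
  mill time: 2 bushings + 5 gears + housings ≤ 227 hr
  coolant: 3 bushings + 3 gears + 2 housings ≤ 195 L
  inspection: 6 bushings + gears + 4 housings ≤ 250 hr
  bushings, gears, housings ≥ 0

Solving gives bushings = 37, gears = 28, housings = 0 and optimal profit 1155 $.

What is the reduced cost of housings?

-1

Check each constraint at x*: mill time 214/227 (slack 13); coolant 195/195 (tight); inspection 250/250 (tight).
Since mill time is not tight, its dual is 0.
The binding rows give the dual system: 3·y_coolant + 6·y_inspection = 21 and 3·y_coolant + 1·y_inspection = 13.5.
Solving: y_coolant = 4, y_inspection = 1.5.
Reduced cost of housings: c₃ − yᵀa₃ = 13 − (4·2 + 1.5·4) = 13 − 14 = -1.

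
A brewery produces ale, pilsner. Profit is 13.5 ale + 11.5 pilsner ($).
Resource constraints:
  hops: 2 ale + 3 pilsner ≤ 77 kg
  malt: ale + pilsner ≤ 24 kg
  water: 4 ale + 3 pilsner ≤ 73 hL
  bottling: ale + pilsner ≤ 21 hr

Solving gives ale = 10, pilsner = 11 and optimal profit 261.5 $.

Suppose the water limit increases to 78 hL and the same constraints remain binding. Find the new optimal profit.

271.5

At the optimum: hops uses 53 of 77 (slack = 24); malt uses 21 of 24 (slack = 3); water uses 73 of 73 (binding); bottling uses 21 of 21 (binding).
Slack constraints have shadow price 0 (complementary slackness).
From A_Bᵀ y = c: 4·y_water + 1·y_bottling = 13.5; 3·y_water + 1·y_bottling = 11.5.
This yields shadow prices y_water = 2, y_bottling = 5.5.
Δz = y_water·Δb = 2 × (5) = 10, so new z* = 261.5 + 10 = 271.5.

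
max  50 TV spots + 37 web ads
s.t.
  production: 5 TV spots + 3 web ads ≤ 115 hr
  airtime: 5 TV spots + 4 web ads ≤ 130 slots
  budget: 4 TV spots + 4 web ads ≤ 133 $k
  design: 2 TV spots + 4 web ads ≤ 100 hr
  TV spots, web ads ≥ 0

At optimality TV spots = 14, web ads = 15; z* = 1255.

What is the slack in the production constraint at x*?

0

production used = 5·14 + 3·15 = 115; slack = 115 − 115 = 0.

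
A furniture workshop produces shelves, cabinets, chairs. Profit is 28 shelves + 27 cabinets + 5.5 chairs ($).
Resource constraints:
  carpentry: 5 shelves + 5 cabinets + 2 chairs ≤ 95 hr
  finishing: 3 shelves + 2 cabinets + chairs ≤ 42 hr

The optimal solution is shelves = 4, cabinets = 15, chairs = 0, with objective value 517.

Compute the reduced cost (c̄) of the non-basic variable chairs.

-5.5

Both carpentry and finishing are binding at x*.
The binding rows give the dual system: 5·y_carpentry + 3·y_finishing = 28 and 5·y_carpentry + 2·y_finishing = 27.
Solving: y_carpentry = 5, y_finishing = 1.
Reduced cost of chairs: c₃ − yᵀa₃ = 5.5 − (5·2 + 1·1) = 5.5 − 11 = -5.5.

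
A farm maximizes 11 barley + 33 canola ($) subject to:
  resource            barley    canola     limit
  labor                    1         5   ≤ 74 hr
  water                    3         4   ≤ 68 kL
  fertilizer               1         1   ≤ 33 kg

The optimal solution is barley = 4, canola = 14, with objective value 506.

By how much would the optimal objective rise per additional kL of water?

At the optimum: labor uses 74 of 74 (binding); water uses 68 of 68 (binding); fertilizer uses 18 of 33 (slack = 15).
By complementary slackness, y = 0 for the non-binding constraint.
The binding rows give the dual system: 1·y_labor + 3·y_water = 11 and 5·y_labor + 4·y_water = 33.
Solving: y_labor = 5, y_water = 2.
Shadow price of water = 2.

2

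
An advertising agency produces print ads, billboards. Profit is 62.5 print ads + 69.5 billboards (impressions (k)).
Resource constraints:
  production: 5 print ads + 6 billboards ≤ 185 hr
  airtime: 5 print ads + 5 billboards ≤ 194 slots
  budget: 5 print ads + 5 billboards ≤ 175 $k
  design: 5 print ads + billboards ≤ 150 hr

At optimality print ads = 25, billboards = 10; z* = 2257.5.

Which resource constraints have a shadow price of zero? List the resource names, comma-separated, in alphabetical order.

airtime, design

production: 185/185 (binding)
airtime: 175/194 (slack 19)
budget: 175/175 (binding)
design: 135/150 (slack 15)
By complementary slackness, a constraint with positive slack has shadow price 0 → airtime, design.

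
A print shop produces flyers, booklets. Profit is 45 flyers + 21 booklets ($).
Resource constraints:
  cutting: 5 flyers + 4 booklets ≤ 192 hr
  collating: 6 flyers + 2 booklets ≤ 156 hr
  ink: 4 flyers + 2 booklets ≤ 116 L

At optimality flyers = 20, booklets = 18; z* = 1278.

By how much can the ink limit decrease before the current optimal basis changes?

12

Binding constraints: collating, ink. The basis is B = [[6,2],[4,2]] with det 4.
Per unit decrease in ink, x* moves by d = (0.5, -1.5).
The basis stays optimal until booklets reaches 0; allowable decrease = 12 L.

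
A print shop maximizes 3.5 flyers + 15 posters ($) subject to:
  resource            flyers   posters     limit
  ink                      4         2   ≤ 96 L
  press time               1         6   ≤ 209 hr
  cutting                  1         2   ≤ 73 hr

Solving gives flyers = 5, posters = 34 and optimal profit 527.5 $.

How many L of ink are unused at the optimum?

ink used = 4·5 + 2·34 = 88; slack = 96 − 88 = 8.

8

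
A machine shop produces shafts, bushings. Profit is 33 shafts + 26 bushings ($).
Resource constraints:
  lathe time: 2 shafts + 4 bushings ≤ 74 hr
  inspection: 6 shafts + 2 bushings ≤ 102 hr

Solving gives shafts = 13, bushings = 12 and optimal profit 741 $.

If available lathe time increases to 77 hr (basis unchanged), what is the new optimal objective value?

754.5

Check each constraint at x*: lathe time 74/74 (tight); inspection 102/102 (tight).
From A_Bᵀ y = c: 2·y_lathe time + 6·y_inspection = 33; 4·y_lathe time + 2·y_inspection = 26.
→ y_lathe time = 4.5 and y_inspection = 4.
Δz = y_lathe time·Δb = 4.5 × (3) = 13.5, so new z* = 741 + 13.5 = 754.5.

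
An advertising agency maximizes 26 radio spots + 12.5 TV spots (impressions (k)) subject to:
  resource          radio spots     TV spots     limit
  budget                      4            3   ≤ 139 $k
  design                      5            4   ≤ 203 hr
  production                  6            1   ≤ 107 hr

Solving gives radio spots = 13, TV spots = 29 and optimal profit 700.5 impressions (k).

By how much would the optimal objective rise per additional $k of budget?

3.5

Check each constraint at x*: budget 139/139 (tight); design 181/203 (slack 22); production 107/107 (tight).
Slack constraints have shadow price 0 (complementary slackness).
Dual feasibility on the basic columns requires 4·y_budget + 6·y_production = 26, 3·y_budget + 1·y_production = 12.5.
Solving: y_budget = 3.5, y_production = 2.
Shadow price of budget = 3.5.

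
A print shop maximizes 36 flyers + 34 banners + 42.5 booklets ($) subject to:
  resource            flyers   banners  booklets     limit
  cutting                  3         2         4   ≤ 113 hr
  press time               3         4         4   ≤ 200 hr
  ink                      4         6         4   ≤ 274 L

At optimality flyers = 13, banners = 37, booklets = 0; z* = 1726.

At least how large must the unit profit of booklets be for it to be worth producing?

At the optimum: cutting uses 113 of 113 (binding); press time uses 187 of 200 (slack = 13); ink uses 274 of 274 (binding).
By complementary slackness, y = 0 for the non-binding constraint.
From A_Bᵀ y = c: 3·y_cutting + 4·y_ink = 36; 2·y_cutting + 6·y_ink = 34.
This yields shadow prices y_cutting = 8, y_ink = 3.
booklets enters the basis when its profit ≥ yᵀa₃ = 8·4 + 3·4 = 44.

44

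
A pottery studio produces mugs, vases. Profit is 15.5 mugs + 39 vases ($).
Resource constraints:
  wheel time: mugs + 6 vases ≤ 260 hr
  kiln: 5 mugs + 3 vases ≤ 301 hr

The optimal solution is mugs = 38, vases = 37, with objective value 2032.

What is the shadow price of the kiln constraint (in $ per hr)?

2

Both wheel time and kiln are binding at x*.
The binding rows give the dual system: 1·y_wheel time + 5·y_kiln = 15.5 and 6·y_wheel time + 3·y_kiln = 39.
Solving: y_wheel time = 5.5, y_kiln = 2.
Shadow price of kiln = 2.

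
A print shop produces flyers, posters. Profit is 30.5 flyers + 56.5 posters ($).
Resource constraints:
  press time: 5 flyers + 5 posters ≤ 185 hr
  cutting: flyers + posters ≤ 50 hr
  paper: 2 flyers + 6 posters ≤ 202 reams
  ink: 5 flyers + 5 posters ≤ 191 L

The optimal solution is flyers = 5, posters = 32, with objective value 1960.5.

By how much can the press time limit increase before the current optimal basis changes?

Binding constraints: press time, paper. The basis is B = [[5,5],[2,6]] with det 20.
Per unit increase in press time, x* moves by d = (0.3, -0.1).
The basis stays optimal until ink becomes binding; allowable increase = 6 hr.

6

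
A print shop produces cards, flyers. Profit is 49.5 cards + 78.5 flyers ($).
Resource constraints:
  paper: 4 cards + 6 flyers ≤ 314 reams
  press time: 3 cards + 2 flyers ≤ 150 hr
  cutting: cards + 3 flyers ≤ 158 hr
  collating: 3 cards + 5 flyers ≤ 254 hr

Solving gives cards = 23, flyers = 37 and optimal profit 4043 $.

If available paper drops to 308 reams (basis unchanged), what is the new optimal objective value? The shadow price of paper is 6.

Δb = -6, so new z* = 4043 + (6)·(-6) = 4043 − 36 = 4007.

4007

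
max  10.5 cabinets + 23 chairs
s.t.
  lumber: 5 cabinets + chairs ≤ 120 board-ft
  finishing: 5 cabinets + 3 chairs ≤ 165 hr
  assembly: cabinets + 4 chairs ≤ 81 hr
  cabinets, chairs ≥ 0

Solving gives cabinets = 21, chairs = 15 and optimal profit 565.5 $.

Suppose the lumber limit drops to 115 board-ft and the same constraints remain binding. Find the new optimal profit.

Binding: lumber and assembly. Non-binding: finishing (15 unused).
By complementary slackness, y = 0 for the non-binding constraint.
The binding rows give the dual system: 5·y_lumber + 1·y_assembly = 10.5 and 1·y_lumber + 4·y_assembly = 23.
→ y_lumber = 1 and y_assembly = 5.5.
Δz = y_lumber·Δb = 1 × (-5) = -5, so new z* = 565.5 − 5 = 560.5.

560.5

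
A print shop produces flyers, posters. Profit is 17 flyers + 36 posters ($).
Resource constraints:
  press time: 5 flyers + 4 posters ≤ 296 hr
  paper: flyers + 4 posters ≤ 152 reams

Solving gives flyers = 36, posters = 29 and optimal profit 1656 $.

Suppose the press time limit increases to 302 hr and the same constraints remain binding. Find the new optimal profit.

1668

Check each constraint at x*: press time 296/296 (tight); paper 152/152 (tight).
From A_Bᵀ y = c: 5·y_press time + 1·y_paper = 17; 4·y_press time + 4·y_paper = 36.
Solving: y_press time = 2, y_paper = 7.
Δz = y_press time·Δb = 2 × (6) = 12, so new z* = 1656 + 12 = 1668.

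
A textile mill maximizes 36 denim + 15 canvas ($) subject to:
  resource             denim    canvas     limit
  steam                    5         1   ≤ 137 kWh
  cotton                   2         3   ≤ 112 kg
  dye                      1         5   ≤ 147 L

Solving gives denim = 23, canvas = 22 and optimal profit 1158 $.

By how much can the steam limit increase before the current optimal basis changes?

143

Binding constraints: steam, cotton. The basis is B = [[5,1],[2,3]] with det 13.
Per unit increase in steam, x* moves by d = (0.2308, -0.1538).
The basis stays optimal until canvas reaches 0; allowable increase = 143 kWh.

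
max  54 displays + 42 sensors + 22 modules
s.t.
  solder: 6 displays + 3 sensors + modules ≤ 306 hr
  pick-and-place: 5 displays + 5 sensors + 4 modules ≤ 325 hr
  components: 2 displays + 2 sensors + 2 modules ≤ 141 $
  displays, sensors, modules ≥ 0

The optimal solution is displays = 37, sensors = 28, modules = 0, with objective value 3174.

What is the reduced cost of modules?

-6

Binding: solder and pick-and-place. Non-binding: components (11 unused).
Since components is not tight, its dual is 0.
Dual feasibility on the basic columns requires 6·y_solder + 5·y_pick-and-place = 54, 3·y_solder + 5·y_pick-and-place = 42.
This yields shadow prices y_solder = 4, y_pick-and-place = 6.
Reduced cost of modules: c₃ − yᵀa₃ = 22 − (4·1 + 6·4) = 22 − 28 = -6.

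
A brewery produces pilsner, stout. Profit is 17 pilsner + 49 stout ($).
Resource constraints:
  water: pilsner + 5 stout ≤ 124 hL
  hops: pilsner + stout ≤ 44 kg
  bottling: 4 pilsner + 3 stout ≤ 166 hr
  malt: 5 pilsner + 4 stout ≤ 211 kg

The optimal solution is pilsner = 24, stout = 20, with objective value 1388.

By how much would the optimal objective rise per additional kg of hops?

9

At the optimum: water uses 124 of 124 (binding); hops uses 44 of 44 (binding); bottling uses 156 of 166 (slack = 10); malt uses 200 of 211 (slack = 11).
Slack constraints have shadow price 0 (complementary slackness).
From A_Bᵀ y = c: 1·y_water + 1·y_hops = 17; 5·y_water + 1·y_hops = 49.
This yields shadow prices y_water = 8, y_hops = 9.
Shadow price of hops = 9.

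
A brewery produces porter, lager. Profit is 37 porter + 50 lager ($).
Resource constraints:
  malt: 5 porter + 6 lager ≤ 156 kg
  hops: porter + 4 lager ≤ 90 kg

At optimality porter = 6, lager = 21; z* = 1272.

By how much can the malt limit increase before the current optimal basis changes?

294

Binding constraints: malt, hops. The basis is B = [[5,6],[1,4]] with det 14.
Per unit increase in malt, x* moves by d = (0.2857, -0.0714).
The basis stays optimal until lager reaches 0; allowable increase = 294 kg.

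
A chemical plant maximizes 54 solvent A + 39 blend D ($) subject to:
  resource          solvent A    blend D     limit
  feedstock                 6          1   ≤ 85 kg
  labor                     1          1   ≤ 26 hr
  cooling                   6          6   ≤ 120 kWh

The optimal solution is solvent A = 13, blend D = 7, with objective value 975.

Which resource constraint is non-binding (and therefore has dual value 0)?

feedstock: 85/85 (binding)
labor: 20/26 (slack 6)
cooling: 120/120 (binding)
By complementary slackness, a constraint with positive slack has shadow price 0 → labor.

labor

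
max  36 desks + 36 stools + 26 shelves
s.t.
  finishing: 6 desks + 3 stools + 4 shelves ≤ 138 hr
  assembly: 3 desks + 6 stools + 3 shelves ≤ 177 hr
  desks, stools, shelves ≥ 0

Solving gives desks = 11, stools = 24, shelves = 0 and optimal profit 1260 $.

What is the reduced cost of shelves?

At the optimum: finishing uses 138 of 138 (binding); assembly uses 177 of 177 (binding).
Dual feasibility on the basic columns requires 6·y_finishing + 3·y_assembly = 36, 3·y_finishing + 6·y_assembly = 36.
→ y_finishing = 4 and y_assembly = 4.
Reduced cost of shelves: c₃ − yᵀa₃ = 26 − (4·4 + 4·3) = 26 − 28 = -2.

-2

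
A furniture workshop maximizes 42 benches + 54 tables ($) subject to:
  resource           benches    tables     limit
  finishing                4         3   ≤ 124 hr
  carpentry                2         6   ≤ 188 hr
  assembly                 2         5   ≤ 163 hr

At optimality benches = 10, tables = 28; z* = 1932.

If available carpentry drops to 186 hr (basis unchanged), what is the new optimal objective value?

1922

Binding: finishing and carpentry. Non-binding: assembly (3 unused).
By complementary slackness, y = 0 for the non-binding constraint.
From A_Bᵀ y = c: 4·y_finishing + 2·y_carpentry = 42; 3·y_finishing + 6·y_carpentry = 54.
Solving: y_finishing = 8, y_carpentry = 5.
Δz = y_carpentry·Δb = 5 × (-2) = -10, so new z* = 1932 − 10 = 1922.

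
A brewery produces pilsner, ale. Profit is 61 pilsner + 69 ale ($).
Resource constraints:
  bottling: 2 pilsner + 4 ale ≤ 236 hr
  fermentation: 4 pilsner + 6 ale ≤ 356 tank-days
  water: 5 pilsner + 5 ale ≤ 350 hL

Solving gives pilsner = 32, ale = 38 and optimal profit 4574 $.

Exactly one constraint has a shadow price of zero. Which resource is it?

bottling: 216/236 (slack 20)
fermentation: 356/356 (binding)
water: 350/350 (binding)
By complementary slackness, a constraint with positive slack has shadow price 0 → bottling.

bottling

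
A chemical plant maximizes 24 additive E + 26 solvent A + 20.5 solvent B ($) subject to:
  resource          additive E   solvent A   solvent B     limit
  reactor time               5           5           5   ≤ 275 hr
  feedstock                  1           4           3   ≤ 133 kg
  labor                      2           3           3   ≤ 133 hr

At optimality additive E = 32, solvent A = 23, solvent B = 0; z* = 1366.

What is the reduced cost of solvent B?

-5.5

Check each constraint at x*: reactor time 275/275 (tight); feedstock 124/133 (slack 9); labor 133/133 (tight).
Since feedstock is not tight, its dual is 0.
From A_Bᵀ y = c: 5·y_reactor time + 2·y_labor = 24; 5·y_reactor time + 3·y_labor = 26.
This yields shadow prices y_reactor time = 4, y_labor = 2.
Reduced cost of solvent B: c₃ − yᵀa₃ = 20.5 − (4·5 + 2·3) = 20.5 − 26 = -5.5.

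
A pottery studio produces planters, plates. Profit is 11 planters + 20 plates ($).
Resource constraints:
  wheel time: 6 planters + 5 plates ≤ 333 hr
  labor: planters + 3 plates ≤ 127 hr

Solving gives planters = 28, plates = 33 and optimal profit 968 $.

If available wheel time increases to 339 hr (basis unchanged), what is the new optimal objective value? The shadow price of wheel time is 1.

Δb = 6, so new z* = 968 + (1)·(6) = 968 + 6 = 974.

974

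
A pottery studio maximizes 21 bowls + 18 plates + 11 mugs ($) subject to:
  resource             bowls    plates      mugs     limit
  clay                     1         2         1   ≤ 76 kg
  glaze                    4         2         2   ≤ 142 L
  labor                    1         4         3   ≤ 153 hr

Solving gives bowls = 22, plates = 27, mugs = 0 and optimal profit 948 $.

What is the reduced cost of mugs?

-2

Binding: clay and glaze. Non-binding: labor (23 unused).
By complementary slackness, y = 0 for the non-binding constraint.
Dual feasibility on the basic columns requires 1·y_clay + 4·y_glaze = 21, 2·y_clay + 2·y_glaze = 18.
This yields shadow prices y_clay = 5, y_glaze = 4.
Reduced cost of mugs: c₃ − yᵀa₃ = 11 − (5·1 + 4·2) = 11 − 13 = -2.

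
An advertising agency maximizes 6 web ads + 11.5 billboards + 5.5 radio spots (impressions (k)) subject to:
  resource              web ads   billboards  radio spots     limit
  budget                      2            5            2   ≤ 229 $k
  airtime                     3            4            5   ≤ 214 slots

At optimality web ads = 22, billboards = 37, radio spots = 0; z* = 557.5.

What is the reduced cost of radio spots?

At the optimum: budget uses 229 of 229 (binding); airtime uses 214 of 214 (binding).
The binding rows give the dual system: 2·y_budget + 3·y_airtime = 6 and 5·y_budget + 4·y_airtime = 11.5.
This yields shadow prices y_budget = 1.5, y_airtime = 1.
Reduced cost of radio spots: c₃ − yᵀa₃ = 5.5 − (1.5·2 + 1·5) = 5.5 − 8 = -2.5.

-2.5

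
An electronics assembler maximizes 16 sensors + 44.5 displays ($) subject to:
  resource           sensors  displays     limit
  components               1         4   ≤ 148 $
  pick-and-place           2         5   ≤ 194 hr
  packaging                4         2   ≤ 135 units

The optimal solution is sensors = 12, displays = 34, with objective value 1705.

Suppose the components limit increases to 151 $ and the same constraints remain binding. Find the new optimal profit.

1714

Binding: components and pick-and-place. Non-binding: packaging (19 unused).
By complementary slackness, y = 0 for the non-binding constraint.
From A_Bᵀ y = c: 1·y_components + 2·y_pick-and-place = 16; 4·y_components + 5·y_pick-and-place = 44.5.
Solving: y_components = 3, y_pick-and-place = 6.5.
Δz = y_components·Δb = 3 × (3) = 9, so new z* = 1705 + 9 = 1714.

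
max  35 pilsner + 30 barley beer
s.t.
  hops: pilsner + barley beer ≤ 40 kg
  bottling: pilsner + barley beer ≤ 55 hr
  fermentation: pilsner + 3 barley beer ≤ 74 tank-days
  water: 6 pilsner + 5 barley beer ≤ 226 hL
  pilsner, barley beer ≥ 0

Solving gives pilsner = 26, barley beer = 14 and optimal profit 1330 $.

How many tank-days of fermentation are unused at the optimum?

6

fermentation used = 1·26 + 3·14 = 68; slack = 74 − 68 = 6.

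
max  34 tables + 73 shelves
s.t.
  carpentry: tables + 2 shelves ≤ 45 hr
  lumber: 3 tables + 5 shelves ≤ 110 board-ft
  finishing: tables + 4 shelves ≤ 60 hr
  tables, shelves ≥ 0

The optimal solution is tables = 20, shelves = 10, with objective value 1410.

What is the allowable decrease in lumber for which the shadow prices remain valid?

Binding constraints: lumber, finishing. The basis is B = [[3,5],[1,4]] with det 7.
Per unit decrease in lumber, x* moves by d = (-0.5714, 0.1429).
The basis stays optimal until tables reaches 0; allowable decrease = 35 board-ft.

35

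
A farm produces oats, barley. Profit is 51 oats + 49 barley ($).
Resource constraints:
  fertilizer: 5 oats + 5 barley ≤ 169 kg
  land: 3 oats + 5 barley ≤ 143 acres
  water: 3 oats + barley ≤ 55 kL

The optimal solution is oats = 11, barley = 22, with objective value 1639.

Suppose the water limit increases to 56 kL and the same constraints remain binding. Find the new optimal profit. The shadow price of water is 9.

1648

Δb = 1, so new z* = 1639 + (9)·(1) = 1639 + 9 = 1648.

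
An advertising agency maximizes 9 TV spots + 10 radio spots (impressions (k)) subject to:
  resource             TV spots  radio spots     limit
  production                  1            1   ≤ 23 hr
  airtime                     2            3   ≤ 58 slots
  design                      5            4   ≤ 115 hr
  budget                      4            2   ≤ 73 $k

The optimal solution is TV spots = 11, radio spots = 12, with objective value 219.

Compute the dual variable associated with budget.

0

At the optimum: production uses 23 of 23 (binding); airtime uses 58 of 58 (binding); design uses 103 of 115 (slack = 12); budget uses 68 of 73 (slack = 5).
Since design, budget are not tight, their duals are 0.
The binding rows give the dual system: 1·y_production + 2·y_airtime = 9 and 1·y_production + 3·y_airtime = 10.
→ y_production = 7 and y_airtime = 1.
Shadow price of budget = 0.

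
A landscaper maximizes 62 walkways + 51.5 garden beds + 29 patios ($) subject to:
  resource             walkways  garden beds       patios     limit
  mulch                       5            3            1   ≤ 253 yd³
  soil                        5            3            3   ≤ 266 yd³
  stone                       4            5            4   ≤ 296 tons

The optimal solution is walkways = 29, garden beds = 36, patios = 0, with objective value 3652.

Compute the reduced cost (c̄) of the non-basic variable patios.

Check each constraint at x*: mulch 253/253 (tight); soil 253/266 (slack 13); stone 296/296 (tight).
By complementary slackness, y = 0 for the non-binding constraint.
Dual feasibility on the basic columns requires 5·y_mulch + 4·y_stone = 62, 3·y_mulch + 5·y_stone = 51.5.
This yields shadow prices y_mulch = 8, y_stone = 5.5.
Reduced cost of patios: c₃ − yᵀa₃ = 29 − (8·1 + 5.5·4) = 29 − 30 = -1.

-1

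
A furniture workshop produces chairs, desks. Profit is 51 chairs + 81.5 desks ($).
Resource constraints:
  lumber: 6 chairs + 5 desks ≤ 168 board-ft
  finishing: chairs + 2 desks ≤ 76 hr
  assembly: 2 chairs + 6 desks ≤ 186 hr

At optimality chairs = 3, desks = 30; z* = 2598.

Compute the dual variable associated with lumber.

5.5

Check each constraint at x*: lumber 168/168 (tight); finishing 63/76 (slack 13); assembly 186/186 (tight).
By complementary slackness, y = 0 for the non-binding constraint.
The binding rows give the dual system: 6·y_lumber + 2·y_assembly = 51 and 5·y_lumber + 6·y_assembly = 81.5.
Solving: y_lumber = 5.5, y_assembly = 9.
Shadow price of lumber = 5.5.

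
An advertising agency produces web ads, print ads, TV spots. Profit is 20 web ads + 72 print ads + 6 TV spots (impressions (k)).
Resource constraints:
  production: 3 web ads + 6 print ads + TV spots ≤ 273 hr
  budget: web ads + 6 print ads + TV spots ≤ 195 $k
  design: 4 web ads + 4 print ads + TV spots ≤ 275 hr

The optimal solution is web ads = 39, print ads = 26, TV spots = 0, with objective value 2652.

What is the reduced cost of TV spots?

Binding: production and budget. Non-binding: design (15 unused).
By complementary slackness, y = 0 for the non-binding constraint.
Dual feasibility on the basic columns requires 3·y_production + 1·y_budget = 20, 6·y_production + 6·y_budget = 72.
→ y_production = 4 and y_budget = 8.
Reduced cost of TV spots: c₃ − yᵀa₃ = 6 − (4·1 + 8·1) = 6 − 12 = -6.

-6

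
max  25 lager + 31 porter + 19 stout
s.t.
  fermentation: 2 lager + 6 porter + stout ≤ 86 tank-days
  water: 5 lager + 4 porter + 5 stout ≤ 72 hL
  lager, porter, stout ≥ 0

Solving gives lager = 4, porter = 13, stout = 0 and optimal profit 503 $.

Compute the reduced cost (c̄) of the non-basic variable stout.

-3.5

At the optimum: fermentation uses 86 of 86 (binding); water uses 72 of 72 (binding).
From A_Bᵀ y = c: 2·y_fermentation + 5·y_water = 25; 6·y_fermentation + 4·y_water = 31.
Solving: y_fermentation = 2.5, y_water = 4.
Reduced cost of stout: c₃ − yᵀa₃ = 19 − (2.5·1 + 4·5) = 19 − 22.5 = -3.5.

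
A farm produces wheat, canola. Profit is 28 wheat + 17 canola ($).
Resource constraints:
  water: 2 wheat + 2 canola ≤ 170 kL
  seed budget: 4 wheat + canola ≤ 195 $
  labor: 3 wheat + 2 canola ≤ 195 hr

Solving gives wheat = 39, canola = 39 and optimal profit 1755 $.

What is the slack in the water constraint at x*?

water used = 2·39 + 2·39 = 156; slack = 170 − 156 = 14.

14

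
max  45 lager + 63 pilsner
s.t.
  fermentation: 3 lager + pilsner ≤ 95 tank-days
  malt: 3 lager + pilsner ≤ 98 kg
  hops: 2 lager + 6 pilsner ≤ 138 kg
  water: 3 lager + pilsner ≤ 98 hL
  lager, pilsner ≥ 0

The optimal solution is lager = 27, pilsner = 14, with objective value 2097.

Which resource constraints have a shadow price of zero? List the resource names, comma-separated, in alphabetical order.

fermentation: 95/95 (binding)
malt: 95/98 (slack 3)
hops: 138/138 (binding)
water: 95/98 (slack 3)
By complementary slackness, a constraint with positive slack has shadow price 0 → malt, water.

malt, water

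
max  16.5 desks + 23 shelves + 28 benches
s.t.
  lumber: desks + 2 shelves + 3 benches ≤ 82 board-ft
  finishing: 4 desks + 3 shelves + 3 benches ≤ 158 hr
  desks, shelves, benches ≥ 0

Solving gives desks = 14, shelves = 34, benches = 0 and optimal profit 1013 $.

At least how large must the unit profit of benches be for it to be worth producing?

31.5

At the optimum: lumber uses 82 of 82 (binding); finishing uses 158 of 158 (binding).
The binding rows give the dual system: 1·y_lumber + 4·y_finishing = 16.5 and 2·y_lumber + 3·y_finishing = 23.
Solving: y_lumber = 8.5, y_finishing = 2.
benches enters the basis when its profit ≥ yᵀa₃ = 8.5·3 + 2·3 = 31.5.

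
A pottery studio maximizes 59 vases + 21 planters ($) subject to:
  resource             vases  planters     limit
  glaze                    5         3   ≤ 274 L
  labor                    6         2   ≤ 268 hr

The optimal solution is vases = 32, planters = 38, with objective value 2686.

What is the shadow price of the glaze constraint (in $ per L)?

1

At the optimum: glaze uses 274 of 274 (binding); labor uses 268 of 268 (binding).
The binding rows give the dual system: 5·y_glaze + 6·y_labor = 59 and 3·y_glaze + 2·y_labor = 21.
This yields shadow prices y_glaze = 1, y_labor = 9.
Shadow price of glaze = 1.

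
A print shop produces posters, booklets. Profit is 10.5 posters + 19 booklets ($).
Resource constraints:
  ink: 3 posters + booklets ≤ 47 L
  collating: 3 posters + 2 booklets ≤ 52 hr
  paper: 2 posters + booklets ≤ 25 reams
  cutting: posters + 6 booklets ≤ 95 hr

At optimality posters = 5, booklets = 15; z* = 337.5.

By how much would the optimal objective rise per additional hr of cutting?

2.5

Binding: paper and cutting. Non-binding: ink (17 unused), collating (7 unused).
Since ink, collating are not tight, their duals are 0.
The binding rows give the dual system: 2·y_paper + 1·y_cutting = 10.5 and 1·y_paper + 6·y_cutting = 19.
This yields shadow prices y_paper = 4, y_cutting = 2.5.
Shadow price of cutting = 2.5.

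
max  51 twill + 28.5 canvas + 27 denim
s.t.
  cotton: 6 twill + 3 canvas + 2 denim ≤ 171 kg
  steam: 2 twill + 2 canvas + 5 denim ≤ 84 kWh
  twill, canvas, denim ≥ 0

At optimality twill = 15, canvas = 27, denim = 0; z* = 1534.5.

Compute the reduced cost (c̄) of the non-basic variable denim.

-3

Both cotton and steam are binding at x*.
The binding rows give the dual system: 6·y_cotton + 2·y_steam = 51 and 3·y_cotton + 2·y_steam = 28.5.
This yields shadow prices y_cotton = 7.5, y_steam = 3.
Reduced cost of denim: c₃ − yᵀa₃ = 27 − (7.5·2 + 3·5) = 27 − 30 = -3.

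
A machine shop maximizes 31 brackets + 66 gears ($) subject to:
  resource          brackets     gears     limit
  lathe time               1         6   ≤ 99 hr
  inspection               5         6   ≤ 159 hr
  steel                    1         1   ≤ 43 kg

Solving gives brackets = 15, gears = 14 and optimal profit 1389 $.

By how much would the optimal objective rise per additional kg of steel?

Check each constraint at x*: lathe time 99/99 (tight); inspection 159/159 (tight); steel 29/43 (slack 14).
Since steel is not tight, its dual is 0.
Dual feasibility on the basic columns requires 1·y_lathe time + 5·y_inspection = 31, 6·y_lathe time + 6·y_inspection = 66.
→ y_lathe time = 6 and y_inspection = 5.
Shadow price of steel = 0.

0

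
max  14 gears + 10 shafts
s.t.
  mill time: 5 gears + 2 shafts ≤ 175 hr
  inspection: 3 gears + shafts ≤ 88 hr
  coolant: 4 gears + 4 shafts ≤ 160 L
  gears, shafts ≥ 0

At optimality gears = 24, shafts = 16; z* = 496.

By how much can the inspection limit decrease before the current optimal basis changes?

Binding constraints: inspection, coolant. The basis is B = [[3,1],[4,4]] with det 8.
Per unit decrease in inspection, x* moves by d = (-0.5, 0.5).
The basis stays optimal until gears reaches 0; allowable decrease = 48 hr.

48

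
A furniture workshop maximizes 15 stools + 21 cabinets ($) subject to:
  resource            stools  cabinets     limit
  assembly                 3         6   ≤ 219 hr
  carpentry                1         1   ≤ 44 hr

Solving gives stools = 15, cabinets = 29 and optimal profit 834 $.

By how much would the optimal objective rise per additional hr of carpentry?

9

Both assembly and carpentry are binding at x*.
Dual feasibility on the basic columns requires 3·y_assembly + 1·y_carpentry = 15, 6·y_assembly + 1·y_carpentry = 21.
Solving: y_assembly = 2, y_carpentry = 9.
Shadow price of carpentry = 9.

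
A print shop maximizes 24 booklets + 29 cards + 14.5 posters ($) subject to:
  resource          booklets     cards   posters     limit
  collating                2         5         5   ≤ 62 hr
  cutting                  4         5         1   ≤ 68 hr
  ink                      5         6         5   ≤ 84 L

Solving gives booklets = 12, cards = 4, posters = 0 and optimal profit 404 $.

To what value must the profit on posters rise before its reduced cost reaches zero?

At the optimum: collating uses 44 of 62 (slack = 18); cutting uses 68 of 68 (binding); ink uses 84 of 84 (binding).
Since collating is not tight, its dual is 0.
Dual feasibility on the basic columns requires 4·y_cutting + 5·y_ink = 24, 5·y_cutting + 6·y_ink = 29.
→ y_cutting = 1 and y_ink = 4.
posters enters the basis when its profit ≥ yᵀa₃ = 1·1 + 4·5 = 21.

21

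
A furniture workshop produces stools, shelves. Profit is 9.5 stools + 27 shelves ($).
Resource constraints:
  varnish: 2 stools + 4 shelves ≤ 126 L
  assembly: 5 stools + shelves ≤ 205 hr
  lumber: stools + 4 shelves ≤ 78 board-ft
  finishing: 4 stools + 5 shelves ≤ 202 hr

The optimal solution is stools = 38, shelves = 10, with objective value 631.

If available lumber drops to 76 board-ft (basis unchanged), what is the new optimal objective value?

620

Binding: lumber and finishing. Non-binding: varnish (10 unused), assembly (5 unused).
Slack constraints have shadow price 0 (complementary slackness).
Dual feasibility on the basic columns requires 1·y_lumber + 4·y_finishing = 9.5, 4·y_lumber + 5·y_finishing = 27.
This yields shadow prices y_lumber = 5.5, y_finishing = 1.
Δz = y_lumber·Δb = 5.5 × (-2) = -11, so new z* = 631 − 11 = 620.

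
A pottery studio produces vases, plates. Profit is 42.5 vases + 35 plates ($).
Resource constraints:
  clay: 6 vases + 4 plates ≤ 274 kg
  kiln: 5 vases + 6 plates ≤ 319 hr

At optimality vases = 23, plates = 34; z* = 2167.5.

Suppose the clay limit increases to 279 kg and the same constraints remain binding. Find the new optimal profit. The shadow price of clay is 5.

2192.5

Δb = 5, so new z* = 2167.5 + (5)·(5) = 2167.5 + 25 = 2192.5.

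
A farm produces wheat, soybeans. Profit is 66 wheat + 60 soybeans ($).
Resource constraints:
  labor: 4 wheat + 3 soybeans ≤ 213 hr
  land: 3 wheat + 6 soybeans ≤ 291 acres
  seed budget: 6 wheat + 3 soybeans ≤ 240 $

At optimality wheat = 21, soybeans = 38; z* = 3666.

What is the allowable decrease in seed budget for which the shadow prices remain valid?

94.5

Binding constraints: land, seed budget. The basis is B = [[3,6],[6,3]] with det -27.
Per unit decrease in seed budget, x* moves by d = (-0.2222, 0.1111).
The basis stays optimal until wheat reaches 0; allowable decrease = 94.5 $.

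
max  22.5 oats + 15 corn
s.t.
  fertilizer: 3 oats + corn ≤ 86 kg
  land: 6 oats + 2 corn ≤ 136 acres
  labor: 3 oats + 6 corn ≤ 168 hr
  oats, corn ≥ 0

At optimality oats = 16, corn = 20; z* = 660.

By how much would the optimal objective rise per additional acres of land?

3

Binding: land and labor. Non-binding: fertilizer (18 unused).
By complementary slackness, y = 0 for the non-binding constraint.
From A_Bᵀ y = c: 6·y_land + 3·y_labor = 22.5; 2·y_land + 6·y_labor = 15.
Solving: y_land = 3, y_labor = 1.5.
Shadow price of land = 3.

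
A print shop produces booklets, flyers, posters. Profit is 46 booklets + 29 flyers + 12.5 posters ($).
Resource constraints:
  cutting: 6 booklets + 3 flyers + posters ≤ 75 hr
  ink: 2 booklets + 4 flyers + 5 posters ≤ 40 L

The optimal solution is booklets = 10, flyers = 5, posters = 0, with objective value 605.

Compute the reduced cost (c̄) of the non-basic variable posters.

Check each constraint at x*: cutting 75/75 (tight); ink 40/40 (tight).
The binding rows give the dual system: 6·y_cutting + 2·y_ink = 46 and 3·y_cutting + 4·y_ink = 29.
Solving: y_cutting = 7, y_ink = 2.
Reduced cost of posters: c₃ − yᵀa₃ = 12.5 − (7·1 + 2·5) = 12.5 − 17 = -4.5.

-4.5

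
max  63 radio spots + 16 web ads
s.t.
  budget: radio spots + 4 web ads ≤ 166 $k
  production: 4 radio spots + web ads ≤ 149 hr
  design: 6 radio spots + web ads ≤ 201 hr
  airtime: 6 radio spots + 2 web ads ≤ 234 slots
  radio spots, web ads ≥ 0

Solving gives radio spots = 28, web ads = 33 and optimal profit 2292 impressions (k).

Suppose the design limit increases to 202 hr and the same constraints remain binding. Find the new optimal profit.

2297

Binding: design and airtime. Non-binding: budget (6 unused), production (4 unused).
Slack constraints have shadow price 0 (complementary slackness).
Dual feasibility on the basic columns requires 6·y_design + 6·y_airtime = 63, 1·y_design + 2·y_airtime = 16.
→ y_design = 5 and y_airtime = 5.5.
Δz = y_design·Δb = 5 × (1) = 5, so new z* = 2292 + 5 = 2297.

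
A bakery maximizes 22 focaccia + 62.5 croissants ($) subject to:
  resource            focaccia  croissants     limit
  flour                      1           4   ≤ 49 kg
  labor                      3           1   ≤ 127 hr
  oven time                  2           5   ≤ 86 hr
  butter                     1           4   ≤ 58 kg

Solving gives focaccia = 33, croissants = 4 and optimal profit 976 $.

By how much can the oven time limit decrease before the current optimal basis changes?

24.75

Binding constraints: flour, oven time. The basis is B = [[1,4],[2,5]] with det -3.
Per unit decrease in oven time, x* moves by d = (-1.3333, 0.3333).
The basis stays optimal until focaccia reaches 0; allowable decrease = 24.75 hr.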